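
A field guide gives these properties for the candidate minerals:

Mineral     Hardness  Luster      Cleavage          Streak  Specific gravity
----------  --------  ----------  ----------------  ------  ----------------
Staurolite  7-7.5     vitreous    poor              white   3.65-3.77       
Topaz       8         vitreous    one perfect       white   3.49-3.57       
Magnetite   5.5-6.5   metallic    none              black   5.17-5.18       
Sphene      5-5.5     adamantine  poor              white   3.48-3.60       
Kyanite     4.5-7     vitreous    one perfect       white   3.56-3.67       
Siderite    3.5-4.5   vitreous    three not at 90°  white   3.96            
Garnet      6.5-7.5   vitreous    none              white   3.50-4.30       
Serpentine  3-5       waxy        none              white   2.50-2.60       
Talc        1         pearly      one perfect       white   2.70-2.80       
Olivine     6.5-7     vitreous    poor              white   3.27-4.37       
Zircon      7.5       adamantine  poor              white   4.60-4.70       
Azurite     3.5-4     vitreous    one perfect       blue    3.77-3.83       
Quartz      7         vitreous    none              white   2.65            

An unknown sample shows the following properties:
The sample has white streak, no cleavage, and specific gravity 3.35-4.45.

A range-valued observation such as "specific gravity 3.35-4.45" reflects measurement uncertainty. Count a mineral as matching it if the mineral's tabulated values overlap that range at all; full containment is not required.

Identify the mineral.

Garnet

White streak is inconsistent with Magnetite, Azurite.
No cleavage — narrows the field to Garnet, Serpentine, Quartz.
Specific gravity 3.35-4.45 — leaves Garnet.
Garnet is the sole remaining match.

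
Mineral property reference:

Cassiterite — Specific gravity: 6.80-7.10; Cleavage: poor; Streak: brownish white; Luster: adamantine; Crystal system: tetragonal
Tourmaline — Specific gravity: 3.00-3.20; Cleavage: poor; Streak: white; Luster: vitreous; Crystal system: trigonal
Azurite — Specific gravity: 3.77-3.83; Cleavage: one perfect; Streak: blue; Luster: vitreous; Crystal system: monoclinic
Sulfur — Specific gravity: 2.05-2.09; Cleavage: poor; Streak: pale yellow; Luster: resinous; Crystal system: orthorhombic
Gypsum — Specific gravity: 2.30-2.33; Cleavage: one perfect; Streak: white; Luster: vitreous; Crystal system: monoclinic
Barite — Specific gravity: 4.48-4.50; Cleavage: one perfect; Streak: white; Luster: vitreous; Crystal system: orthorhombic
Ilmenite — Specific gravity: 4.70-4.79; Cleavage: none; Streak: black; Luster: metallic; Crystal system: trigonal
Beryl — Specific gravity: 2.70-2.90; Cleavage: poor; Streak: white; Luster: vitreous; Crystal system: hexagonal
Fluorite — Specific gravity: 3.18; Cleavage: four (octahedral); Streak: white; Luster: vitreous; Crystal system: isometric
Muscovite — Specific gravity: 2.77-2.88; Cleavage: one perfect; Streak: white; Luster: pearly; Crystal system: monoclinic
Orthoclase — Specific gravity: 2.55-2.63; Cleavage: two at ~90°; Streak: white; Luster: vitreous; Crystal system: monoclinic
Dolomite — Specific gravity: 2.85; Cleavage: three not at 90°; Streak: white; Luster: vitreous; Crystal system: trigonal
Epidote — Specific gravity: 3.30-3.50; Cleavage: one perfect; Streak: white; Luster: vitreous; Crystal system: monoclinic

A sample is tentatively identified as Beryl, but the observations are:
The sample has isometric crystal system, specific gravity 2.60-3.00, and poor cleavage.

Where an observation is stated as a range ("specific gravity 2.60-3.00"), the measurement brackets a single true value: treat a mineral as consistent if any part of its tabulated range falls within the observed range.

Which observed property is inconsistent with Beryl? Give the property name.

Isometric crystal system: Beryl has hexagonal system — does not match.
Specific gravity 2.60-3.00: Beryl has SG 2.70-2.90 — agrees.
Poor cleavage: Beryl has cleavage poor — agrees.
Only the crystal system is inconsistent.

crystal system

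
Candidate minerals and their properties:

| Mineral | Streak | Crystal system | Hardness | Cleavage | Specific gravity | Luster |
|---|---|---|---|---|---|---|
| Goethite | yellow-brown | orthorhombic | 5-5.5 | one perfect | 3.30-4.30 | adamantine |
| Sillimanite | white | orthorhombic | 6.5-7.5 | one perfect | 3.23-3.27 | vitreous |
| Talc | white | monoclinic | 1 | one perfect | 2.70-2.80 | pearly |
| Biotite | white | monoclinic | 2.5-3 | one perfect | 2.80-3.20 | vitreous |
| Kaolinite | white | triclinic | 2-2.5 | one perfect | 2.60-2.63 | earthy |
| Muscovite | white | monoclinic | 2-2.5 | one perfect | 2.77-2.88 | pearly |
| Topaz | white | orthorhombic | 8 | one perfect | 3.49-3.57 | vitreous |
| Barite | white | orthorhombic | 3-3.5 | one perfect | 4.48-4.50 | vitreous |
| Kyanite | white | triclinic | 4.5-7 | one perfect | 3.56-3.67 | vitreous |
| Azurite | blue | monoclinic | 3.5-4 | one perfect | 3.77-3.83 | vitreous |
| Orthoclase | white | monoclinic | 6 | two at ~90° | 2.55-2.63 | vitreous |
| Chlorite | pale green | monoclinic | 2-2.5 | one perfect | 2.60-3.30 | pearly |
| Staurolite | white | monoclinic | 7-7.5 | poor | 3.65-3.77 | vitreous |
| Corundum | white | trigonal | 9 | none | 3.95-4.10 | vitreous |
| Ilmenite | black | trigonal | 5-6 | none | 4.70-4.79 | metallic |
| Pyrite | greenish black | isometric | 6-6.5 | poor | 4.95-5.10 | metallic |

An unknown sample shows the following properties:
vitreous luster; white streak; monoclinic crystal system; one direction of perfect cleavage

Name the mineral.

Biotite

Vitreous luster — only Sillimanite, Biotite, Topaz, Barite, Kyanite, Azurite, Orthoclase, Staurolite, Corundum remain.
White streak is inconsistent with Azurite.
Monoclinic crystal system — leaves Biotite, Orthoclase, Staurolite.
One direction of perfect cleavage — Biotite remains.
Only Biotite satisfies all observations.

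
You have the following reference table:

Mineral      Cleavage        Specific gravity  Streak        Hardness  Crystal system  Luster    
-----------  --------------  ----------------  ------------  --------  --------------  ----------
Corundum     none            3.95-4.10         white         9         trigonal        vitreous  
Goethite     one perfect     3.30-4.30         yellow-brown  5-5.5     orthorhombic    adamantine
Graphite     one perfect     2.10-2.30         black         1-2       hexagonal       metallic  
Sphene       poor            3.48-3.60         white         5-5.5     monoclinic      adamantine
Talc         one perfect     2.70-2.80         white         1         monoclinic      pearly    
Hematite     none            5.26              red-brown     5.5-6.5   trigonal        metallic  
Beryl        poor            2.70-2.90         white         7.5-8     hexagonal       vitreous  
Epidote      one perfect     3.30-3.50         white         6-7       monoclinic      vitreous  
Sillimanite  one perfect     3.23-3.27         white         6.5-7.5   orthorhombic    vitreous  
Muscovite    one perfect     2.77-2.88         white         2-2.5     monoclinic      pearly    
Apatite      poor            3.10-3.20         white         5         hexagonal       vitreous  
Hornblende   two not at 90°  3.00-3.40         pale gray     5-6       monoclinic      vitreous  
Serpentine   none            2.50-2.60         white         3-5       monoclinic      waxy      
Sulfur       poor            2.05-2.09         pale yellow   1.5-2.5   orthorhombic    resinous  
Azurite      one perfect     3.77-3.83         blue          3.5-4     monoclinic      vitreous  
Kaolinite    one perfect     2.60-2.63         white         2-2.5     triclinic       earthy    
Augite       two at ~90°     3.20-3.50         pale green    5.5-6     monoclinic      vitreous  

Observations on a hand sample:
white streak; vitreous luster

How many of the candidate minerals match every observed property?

White streak — leaves Corundum, Sphene, Talc, Beryl, Epidote, Sillimanite, Muscovite, Apatite, Serpentine, Kaolinite.
Vitreous luster eliminates Sphene, Talc, Muscovite, Serpentine, Kaolinite.
The minerals that satisfy all observations are Apatite, Beryl, Corundum, Epidote, Sillimanite.
That is 5 minerals.

5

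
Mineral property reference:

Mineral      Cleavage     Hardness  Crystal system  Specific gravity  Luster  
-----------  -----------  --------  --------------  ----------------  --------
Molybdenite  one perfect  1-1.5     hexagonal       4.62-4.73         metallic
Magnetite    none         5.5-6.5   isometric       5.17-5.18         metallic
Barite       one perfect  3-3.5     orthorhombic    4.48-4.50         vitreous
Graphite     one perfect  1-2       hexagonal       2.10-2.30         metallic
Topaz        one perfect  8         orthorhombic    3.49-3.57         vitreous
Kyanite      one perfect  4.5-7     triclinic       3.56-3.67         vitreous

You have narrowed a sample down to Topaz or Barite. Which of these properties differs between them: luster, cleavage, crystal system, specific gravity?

specific gravity

Luster: both vitreous — no difference.
Cleavage: both one perfect — no difference.
Crystal system: both orthorhombic — no difference.
Specific gravity: Topaz 3.49-3.57, Barite 4.48-4.50 — different.
Specific gravity is the diagnostic property here.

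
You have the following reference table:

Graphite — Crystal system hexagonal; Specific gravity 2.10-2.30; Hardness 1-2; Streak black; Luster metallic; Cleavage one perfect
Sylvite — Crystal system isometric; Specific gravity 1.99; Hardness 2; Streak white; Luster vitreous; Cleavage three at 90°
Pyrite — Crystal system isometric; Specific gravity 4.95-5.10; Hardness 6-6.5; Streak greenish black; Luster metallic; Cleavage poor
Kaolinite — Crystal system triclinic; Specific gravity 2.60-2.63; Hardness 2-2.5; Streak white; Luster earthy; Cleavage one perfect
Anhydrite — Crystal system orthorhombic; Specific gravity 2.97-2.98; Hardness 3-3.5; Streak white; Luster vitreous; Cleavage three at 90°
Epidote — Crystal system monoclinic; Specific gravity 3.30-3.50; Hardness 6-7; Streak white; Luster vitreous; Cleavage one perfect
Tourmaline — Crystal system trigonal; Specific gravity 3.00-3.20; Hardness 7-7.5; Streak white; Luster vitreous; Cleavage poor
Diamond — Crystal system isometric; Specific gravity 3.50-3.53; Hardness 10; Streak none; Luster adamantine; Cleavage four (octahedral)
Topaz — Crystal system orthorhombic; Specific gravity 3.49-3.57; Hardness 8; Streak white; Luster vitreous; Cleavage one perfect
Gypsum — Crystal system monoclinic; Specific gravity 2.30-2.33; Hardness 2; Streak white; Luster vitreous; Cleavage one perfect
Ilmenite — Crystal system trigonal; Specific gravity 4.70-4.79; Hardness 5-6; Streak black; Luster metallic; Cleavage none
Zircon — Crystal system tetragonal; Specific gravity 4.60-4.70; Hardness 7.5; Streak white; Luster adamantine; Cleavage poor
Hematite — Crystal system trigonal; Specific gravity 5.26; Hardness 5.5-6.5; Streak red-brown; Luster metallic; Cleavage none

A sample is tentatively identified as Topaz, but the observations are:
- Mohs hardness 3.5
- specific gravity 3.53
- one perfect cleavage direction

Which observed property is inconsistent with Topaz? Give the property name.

hardness

Mohs hardness 3.5: Topaz has hardness 8 — inconsistent.
Specific gravity 3.53: Topaz has SG 3.49-3.57 — agrees.
One perfect cleavage direction: Topaz has cleavage one perfect — agrees.
The hardness is the one property that does not fit.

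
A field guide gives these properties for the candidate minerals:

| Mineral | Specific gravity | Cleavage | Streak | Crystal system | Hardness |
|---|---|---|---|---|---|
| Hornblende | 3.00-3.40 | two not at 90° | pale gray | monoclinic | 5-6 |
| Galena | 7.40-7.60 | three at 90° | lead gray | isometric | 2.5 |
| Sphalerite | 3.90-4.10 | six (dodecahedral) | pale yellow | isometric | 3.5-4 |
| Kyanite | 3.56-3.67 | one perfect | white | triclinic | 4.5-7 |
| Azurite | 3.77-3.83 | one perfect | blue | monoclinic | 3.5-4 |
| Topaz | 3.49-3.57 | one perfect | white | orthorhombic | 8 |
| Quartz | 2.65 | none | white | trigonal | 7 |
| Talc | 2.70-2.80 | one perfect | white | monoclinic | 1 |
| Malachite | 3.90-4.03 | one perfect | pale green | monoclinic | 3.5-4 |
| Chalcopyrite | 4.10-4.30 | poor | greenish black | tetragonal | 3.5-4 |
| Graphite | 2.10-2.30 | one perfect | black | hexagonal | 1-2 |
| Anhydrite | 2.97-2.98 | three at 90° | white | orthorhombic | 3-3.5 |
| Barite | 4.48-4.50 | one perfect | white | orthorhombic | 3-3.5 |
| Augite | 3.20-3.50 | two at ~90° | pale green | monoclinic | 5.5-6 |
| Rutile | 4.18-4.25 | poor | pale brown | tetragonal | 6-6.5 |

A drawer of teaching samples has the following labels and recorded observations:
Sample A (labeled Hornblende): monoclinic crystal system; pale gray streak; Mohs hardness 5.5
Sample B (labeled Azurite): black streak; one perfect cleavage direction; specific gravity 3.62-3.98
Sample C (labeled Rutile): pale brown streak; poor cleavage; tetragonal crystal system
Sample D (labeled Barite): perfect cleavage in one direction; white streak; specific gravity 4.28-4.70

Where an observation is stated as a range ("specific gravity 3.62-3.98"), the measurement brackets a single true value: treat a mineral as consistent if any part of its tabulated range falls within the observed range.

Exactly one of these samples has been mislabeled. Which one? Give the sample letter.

Sample A: observations are consistent with Hornblende.
Sample B: Azurite has blue streak, but the record shows black streak — this label is wrong.
Sample C: observations are consistent with Rutile.
Sample D: observations are consistent with Barite.
Only sample B is inconsistent with its label.

B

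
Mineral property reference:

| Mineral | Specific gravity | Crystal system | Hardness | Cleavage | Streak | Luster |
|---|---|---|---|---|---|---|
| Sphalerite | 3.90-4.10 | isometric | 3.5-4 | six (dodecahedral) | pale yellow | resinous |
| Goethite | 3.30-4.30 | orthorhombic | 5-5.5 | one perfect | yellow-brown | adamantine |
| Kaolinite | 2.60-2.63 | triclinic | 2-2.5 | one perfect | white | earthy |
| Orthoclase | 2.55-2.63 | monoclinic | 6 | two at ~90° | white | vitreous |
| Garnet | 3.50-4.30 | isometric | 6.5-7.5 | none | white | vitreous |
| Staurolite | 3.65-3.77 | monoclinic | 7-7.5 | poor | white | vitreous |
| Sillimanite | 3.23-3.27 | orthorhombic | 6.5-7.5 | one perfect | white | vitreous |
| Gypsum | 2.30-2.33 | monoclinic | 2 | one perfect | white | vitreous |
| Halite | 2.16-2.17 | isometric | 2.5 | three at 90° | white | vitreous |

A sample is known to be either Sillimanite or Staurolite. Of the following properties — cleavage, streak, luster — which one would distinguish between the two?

Cleavage: Sillimanite one perfect, Staurolite poor — these differ.
Streak: both white — shared.
Luster: both vitreous — shared.
Of the listed properties, cleavage is the one that separates them.

cleavage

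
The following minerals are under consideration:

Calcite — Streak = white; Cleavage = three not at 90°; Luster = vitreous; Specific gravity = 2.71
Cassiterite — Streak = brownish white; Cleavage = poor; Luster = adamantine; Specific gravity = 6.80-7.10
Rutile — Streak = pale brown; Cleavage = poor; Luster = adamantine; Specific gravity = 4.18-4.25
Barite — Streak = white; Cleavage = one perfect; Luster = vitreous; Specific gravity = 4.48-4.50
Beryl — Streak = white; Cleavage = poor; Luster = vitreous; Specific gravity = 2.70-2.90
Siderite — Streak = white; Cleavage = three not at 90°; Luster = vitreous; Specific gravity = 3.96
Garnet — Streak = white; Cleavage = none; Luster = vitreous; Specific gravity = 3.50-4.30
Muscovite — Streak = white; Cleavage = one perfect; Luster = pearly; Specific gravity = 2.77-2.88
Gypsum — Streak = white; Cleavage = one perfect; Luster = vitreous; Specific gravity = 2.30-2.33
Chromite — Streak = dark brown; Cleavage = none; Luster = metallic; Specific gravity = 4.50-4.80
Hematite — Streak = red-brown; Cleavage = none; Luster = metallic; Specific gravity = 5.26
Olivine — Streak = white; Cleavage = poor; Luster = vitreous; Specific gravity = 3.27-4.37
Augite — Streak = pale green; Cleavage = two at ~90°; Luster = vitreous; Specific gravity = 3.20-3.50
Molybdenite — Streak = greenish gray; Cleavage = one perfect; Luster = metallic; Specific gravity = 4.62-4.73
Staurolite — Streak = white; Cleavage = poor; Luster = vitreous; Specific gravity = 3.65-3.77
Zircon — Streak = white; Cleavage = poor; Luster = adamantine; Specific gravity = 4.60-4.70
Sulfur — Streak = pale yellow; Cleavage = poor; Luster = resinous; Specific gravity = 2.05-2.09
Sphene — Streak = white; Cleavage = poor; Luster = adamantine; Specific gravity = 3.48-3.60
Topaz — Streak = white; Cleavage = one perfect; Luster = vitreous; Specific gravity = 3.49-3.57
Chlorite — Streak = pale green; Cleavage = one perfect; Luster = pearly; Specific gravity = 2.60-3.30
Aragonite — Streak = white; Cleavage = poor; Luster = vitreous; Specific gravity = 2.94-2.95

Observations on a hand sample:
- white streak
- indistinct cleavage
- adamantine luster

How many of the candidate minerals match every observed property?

2

White streak: leaves Calcite, Barite, Beryl, Siderite, Garnet, Muscovite, Gypsum, Olivine, Staurolite, Zircon, Sphene, Topaz, Aragonite.
Indistinct cleavage: narrows the field to Beryl, Olivine, Staurolite, Zircon, Sphene, Aragonite.
Adamantine luster: leaves Zircon, Sphene.
Consistent with every observation: Sphene, Zircon.
That is 2 minerals.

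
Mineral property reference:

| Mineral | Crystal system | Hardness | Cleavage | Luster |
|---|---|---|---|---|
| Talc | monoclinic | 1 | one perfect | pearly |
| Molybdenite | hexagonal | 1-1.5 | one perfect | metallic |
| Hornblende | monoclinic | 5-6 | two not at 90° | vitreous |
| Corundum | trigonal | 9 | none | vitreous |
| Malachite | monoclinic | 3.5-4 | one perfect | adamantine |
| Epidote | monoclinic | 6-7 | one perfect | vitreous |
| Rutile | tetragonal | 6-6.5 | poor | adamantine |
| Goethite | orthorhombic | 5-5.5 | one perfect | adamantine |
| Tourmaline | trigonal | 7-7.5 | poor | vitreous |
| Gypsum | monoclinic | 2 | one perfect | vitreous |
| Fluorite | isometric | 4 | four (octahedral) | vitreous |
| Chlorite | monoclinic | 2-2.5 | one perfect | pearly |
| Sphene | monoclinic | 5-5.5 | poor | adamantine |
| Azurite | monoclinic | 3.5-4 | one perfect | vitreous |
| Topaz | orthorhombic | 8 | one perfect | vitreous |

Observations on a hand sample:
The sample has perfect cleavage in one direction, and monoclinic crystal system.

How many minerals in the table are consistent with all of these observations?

6

Perfect cleavage in one direction rules out Hornblende, Corundum, Rutile, Tourmaline, Fluorite, Sphene.
Monoclinic crystal system excludes Molybdenite, Goethite, Topaz.
Remaining candidates: Azurite, Chlorite, Epidote, Gypsum, Malachite, Talc.
That is 6 minerals.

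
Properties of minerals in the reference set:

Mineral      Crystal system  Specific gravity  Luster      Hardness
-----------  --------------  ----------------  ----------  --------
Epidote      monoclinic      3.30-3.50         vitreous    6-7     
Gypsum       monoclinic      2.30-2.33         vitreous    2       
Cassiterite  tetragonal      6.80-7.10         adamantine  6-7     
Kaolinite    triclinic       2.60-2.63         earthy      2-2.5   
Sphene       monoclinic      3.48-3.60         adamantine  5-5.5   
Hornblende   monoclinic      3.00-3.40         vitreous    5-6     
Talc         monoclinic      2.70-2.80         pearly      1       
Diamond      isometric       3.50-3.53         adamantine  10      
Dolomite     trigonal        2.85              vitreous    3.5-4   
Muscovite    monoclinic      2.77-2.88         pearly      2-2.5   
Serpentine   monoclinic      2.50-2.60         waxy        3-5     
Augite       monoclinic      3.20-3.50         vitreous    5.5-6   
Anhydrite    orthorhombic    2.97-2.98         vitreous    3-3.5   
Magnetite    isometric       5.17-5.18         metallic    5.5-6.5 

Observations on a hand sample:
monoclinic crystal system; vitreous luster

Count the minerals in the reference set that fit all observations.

Monoclinic crystal system excludes Cassiterite, Kaolinite, Diamond, Dolomite, Anhydrite, Magnetite.
Vitreous luster is inconsistent with Sphene, Talc, Muscovite, Serpentine.
Consistent with every observation: Augite, Epidote, Gypsum, Hornblende.
That is 4 minerals.

4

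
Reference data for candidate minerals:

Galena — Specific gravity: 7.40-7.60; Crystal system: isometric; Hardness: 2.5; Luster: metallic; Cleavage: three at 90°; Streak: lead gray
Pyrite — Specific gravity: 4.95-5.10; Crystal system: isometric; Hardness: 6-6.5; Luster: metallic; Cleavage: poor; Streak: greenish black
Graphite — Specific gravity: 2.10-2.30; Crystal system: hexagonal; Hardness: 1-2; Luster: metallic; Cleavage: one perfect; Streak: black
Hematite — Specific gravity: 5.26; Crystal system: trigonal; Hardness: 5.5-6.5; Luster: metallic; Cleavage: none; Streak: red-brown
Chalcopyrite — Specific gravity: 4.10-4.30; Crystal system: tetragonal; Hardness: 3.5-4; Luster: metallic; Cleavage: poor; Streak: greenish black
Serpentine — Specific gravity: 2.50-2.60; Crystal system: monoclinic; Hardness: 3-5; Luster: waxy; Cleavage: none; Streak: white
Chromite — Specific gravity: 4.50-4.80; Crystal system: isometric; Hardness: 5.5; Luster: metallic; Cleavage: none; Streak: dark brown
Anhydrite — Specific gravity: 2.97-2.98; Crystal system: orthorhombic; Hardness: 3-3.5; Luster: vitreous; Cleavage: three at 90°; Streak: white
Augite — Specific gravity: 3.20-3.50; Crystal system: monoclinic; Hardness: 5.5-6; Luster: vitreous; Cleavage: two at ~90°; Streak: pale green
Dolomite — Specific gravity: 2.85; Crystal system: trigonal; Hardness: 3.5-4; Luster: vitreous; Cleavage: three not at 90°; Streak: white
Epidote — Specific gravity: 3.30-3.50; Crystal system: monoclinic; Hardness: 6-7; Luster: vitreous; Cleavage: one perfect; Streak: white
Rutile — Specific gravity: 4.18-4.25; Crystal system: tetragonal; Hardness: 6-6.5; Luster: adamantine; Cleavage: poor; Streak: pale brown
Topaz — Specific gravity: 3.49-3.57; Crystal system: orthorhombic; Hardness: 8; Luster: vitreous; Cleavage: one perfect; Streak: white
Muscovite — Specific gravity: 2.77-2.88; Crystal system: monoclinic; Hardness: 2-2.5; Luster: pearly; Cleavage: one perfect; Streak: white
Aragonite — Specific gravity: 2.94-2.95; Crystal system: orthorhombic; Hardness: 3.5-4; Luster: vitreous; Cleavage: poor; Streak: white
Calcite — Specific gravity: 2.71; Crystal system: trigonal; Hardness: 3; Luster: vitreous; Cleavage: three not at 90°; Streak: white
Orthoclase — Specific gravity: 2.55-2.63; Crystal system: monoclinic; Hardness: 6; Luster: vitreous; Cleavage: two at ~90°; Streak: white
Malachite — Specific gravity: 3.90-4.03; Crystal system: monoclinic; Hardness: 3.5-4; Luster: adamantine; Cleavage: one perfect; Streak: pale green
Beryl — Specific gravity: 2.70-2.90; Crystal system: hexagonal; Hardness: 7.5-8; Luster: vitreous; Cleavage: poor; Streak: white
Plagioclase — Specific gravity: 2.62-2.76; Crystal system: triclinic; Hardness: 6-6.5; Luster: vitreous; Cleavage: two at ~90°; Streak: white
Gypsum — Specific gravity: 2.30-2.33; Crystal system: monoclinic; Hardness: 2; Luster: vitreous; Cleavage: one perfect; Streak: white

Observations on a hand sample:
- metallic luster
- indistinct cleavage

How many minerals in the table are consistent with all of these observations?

2

Metallic luster: only Galena, Pyrite, Graphite, Hematite, Chalcopyrite, Chromite remain.
Indistinct cleavage: narrows the field to Pyrite, Chalcopyrite.
The minerals that satisfy all observations are Chalcopyrite, Pyrite.
That is 2 minerals.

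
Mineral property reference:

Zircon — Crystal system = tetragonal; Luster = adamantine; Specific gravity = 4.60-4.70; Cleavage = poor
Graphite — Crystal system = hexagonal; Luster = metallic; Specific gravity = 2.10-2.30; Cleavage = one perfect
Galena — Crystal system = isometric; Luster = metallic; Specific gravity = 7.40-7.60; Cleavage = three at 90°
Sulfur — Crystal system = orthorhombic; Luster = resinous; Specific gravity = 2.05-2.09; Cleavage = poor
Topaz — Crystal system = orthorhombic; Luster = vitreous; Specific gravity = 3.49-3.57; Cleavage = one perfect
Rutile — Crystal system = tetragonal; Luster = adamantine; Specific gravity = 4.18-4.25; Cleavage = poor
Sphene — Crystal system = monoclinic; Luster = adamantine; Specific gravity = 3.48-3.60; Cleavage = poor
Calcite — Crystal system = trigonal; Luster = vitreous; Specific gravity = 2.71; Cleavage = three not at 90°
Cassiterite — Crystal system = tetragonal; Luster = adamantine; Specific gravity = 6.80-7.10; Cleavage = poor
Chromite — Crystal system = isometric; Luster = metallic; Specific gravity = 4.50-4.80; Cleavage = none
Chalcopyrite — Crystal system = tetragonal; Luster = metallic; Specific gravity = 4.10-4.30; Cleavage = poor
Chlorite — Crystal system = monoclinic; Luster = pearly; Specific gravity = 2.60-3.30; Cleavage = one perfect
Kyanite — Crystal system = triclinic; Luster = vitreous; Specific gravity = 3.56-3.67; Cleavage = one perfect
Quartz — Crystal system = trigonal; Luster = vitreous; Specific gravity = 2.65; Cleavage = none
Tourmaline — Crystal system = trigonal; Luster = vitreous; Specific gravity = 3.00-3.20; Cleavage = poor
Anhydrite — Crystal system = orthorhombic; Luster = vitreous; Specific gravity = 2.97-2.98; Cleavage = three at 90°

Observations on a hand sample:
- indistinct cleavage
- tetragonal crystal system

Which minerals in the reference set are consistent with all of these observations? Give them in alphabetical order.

Cassiterite, Chalcopyrite, Rutile, Zircon

Indistinct cleavage — narrows the field to Zircon, Sulfur, Rutile, Sphene, Cassiterite, Chalcopyrite, Tourmaline.
Tetragonal crystal system rules out Sulfur, Sphene, Tourmaline.
Consistent with every observation: Cassiterite, Chalcopyrite, Rutile, Zircon.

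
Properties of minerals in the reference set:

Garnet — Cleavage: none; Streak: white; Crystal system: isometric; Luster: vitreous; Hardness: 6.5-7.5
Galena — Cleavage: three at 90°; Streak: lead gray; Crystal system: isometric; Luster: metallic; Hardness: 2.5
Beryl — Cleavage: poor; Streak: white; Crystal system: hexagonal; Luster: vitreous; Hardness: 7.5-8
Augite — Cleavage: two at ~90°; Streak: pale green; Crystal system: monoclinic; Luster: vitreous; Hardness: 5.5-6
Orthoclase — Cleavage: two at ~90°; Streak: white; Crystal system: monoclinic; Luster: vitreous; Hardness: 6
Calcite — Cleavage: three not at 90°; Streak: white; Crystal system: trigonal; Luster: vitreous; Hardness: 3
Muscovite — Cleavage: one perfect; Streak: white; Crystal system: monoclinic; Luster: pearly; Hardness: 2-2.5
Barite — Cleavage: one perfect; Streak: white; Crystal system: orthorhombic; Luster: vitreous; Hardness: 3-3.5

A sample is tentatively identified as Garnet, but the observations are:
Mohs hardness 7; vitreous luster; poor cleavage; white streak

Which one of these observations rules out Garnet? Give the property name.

cleavage

Mohs hardness 7: Garnet has hardness 6.5-7.5 — agrees.
Vitreous luster: Garnet has vitreous luster — agrees.
Poor cleavage: Garnet has cleavage none — does not match.
White streak: Garnet has white streak — agrees.
Only the cleavage is inconsistent.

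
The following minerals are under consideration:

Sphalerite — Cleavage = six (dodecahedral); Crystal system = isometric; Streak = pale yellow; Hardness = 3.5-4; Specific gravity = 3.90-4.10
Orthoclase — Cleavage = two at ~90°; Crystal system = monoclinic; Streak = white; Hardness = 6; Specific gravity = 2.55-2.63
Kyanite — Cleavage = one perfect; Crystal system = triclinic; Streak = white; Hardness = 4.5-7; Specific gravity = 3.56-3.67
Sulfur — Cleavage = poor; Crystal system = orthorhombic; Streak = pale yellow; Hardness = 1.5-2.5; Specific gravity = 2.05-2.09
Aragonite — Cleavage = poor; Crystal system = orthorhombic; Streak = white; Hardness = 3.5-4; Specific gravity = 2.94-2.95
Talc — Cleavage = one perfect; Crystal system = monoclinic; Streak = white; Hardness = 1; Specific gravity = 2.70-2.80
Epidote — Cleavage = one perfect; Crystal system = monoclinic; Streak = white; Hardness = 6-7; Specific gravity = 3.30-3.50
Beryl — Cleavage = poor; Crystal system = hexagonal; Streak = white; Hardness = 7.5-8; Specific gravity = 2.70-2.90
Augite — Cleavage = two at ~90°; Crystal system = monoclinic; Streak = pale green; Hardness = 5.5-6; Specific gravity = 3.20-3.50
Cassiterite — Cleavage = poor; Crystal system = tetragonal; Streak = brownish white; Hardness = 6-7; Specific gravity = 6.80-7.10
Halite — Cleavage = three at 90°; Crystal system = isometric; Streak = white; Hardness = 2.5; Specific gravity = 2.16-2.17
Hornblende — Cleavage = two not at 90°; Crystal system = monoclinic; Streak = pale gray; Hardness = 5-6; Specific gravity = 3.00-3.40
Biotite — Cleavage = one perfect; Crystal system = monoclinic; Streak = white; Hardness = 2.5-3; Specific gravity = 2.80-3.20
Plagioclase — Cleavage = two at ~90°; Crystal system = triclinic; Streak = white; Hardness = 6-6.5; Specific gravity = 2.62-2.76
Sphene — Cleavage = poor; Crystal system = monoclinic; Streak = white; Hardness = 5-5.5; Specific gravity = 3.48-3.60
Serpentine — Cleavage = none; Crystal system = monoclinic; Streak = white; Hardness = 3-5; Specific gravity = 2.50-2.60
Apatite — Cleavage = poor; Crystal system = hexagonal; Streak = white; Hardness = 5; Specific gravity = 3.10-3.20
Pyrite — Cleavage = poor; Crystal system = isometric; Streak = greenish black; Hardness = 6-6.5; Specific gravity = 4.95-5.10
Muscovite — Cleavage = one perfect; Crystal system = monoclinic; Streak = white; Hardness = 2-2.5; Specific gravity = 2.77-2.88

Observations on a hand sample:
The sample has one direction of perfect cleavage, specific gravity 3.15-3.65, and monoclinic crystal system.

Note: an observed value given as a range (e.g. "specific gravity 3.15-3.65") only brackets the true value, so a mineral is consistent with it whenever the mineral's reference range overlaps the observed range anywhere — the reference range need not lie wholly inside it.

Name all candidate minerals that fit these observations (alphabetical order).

Biotite, Epidote

One direction of perfect cleavage — Kyanite, Talc, Epidote, Biotite, Muscovite remain.
Specific gravity 3.15-3.65 rules out Talc, Muscovite.
Monoclinic crystal system eliminates Kyanite.
The minerals that satisfy all observations are Biotite, Epidote.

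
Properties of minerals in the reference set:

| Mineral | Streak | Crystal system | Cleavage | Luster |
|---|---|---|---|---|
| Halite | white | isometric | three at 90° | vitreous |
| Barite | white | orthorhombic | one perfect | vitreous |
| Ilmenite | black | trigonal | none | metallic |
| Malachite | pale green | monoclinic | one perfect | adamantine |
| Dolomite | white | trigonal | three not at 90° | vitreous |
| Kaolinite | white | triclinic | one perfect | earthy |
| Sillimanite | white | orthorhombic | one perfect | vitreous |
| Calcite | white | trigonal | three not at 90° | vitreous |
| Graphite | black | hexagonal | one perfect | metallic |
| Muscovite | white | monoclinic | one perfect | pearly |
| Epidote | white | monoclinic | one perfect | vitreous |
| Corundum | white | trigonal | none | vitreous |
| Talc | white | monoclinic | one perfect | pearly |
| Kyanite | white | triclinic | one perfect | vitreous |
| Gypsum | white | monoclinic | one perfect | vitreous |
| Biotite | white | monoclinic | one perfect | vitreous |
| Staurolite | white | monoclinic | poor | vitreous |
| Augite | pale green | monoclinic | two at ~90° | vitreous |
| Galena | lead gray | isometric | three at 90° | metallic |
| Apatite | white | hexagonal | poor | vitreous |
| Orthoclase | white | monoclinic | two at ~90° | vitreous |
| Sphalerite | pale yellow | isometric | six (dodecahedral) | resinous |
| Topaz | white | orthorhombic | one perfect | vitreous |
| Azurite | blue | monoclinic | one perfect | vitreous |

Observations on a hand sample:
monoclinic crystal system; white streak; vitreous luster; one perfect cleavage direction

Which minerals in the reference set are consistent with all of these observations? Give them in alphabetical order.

Biotite, Epidote, Gypsum

Monoclinic crystal system: leaves Malachite, Muscovite, Epidote, Talc, Gypsum, Biotite, Staurolite, Augite, Orthoclase, Azurite.
White streak excludes Malachite, Augite, Azurite.
Vitreous luster is inconsistent with Muscovite, Talc.
One perfect cleavage direction rules out Staurolite, Orthoclase.
Remaining candidates: Biotite, Epidote, Gypsum.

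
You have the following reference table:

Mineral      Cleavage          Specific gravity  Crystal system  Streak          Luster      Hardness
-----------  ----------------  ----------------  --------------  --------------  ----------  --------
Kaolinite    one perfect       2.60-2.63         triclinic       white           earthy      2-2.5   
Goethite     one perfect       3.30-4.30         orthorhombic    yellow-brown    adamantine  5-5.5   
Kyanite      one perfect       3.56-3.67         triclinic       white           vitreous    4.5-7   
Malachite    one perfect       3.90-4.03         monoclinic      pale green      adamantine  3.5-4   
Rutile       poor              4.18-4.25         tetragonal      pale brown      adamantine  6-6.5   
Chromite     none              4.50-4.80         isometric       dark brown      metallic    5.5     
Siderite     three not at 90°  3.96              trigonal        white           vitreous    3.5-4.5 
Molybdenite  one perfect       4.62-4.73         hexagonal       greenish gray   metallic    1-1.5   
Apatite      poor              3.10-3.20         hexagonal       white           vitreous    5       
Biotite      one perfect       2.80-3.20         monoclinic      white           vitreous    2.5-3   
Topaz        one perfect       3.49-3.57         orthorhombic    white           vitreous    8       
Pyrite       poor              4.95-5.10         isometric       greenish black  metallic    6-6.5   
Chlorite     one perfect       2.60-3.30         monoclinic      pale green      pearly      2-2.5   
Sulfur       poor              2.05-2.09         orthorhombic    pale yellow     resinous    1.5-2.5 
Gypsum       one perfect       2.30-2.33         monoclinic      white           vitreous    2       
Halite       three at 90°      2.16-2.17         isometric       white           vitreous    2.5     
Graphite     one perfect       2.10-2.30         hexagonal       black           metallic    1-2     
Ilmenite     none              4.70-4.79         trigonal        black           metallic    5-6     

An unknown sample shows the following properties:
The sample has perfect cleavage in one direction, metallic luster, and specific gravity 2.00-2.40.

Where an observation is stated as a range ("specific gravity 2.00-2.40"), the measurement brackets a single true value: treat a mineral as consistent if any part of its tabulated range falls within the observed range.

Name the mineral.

Perfect cleavage in one direction: narrows the field to Kaolinite, Goethite, Kyanite, Malachite, Molybdenite, Biotite, Topaz, Chlorite, Gypsum, Graphite.
Metallic luster: only Molybdenite, Graphite remain.
Specific gravity 2.00-2.40 is inconsistent with Molybdenite.
Only Graphite satisfies all observations.

Graphite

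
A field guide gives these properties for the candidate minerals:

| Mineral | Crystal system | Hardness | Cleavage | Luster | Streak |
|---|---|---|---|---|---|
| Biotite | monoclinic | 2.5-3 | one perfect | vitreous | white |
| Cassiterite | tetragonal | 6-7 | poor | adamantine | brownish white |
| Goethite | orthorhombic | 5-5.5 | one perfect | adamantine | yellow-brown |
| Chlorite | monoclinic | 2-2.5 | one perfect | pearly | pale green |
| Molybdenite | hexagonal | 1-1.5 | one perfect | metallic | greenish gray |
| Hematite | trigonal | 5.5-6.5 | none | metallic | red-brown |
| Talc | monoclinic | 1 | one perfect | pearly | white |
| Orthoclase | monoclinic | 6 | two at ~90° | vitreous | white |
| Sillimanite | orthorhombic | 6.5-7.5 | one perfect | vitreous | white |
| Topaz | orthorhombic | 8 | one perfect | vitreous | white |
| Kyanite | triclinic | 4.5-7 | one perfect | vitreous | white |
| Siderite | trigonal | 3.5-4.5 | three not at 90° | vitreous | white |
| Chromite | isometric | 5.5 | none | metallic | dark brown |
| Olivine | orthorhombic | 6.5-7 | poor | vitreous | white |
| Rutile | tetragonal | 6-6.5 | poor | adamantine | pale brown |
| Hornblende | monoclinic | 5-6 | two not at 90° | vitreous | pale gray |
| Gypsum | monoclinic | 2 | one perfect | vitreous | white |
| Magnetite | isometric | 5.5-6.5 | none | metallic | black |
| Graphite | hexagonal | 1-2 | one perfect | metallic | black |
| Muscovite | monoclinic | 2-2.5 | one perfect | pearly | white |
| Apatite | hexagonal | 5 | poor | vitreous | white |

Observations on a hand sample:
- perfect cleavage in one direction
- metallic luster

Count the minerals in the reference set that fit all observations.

2

Perfect cleavage in one direction: Biotite, Goethite, Chlorite, Molybdenite, Talc, Sillimanite, Topaz, Kyanite, Gypsum, Graphite, Muscovite remain.
Metallic luster: only Molybdenite, Graphite remain.
The minerals that satisfy all observations are Graphite, Molybdenite.
That is 2 minerals.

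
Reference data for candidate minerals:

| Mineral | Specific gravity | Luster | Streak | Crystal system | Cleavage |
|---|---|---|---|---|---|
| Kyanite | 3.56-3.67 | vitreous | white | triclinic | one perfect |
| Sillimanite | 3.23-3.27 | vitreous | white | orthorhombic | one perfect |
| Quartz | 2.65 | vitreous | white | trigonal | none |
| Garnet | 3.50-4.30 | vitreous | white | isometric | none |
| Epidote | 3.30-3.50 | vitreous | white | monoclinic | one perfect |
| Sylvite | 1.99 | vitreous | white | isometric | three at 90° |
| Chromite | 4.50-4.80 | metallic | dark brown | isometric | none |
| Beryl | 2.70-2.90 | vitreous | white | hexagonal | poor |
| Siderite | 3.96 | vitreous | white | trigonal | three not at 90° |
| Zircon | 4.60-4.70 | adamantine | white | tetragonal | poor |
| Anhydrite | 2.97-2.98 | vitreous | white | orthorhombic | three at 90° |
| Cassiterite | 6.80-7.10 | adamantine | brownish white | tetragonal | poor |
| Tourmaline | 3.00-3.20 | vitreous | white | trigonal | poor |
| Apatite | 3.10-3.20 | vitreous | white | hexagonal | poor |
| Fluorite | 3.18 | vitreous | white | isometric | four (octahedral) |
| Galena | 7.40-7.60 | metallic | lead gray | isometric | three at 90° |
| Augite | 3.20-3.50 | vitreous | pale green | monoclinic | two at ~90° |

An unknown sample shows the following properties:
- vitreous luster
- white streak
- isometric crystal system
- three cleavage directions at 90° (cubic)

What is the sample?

Vitreous luster is inconsistent with Chromite, Zircon, Cassiterite, Galena.
White streak rules out Augite.
Isometric crystal system: only Garnet, Sylvite, Fluorite remain.
Three cleavage directions at 90° (cubic): leaves Sylvite.
The only mineral consistent with every observation is Sylvite.

Sylvite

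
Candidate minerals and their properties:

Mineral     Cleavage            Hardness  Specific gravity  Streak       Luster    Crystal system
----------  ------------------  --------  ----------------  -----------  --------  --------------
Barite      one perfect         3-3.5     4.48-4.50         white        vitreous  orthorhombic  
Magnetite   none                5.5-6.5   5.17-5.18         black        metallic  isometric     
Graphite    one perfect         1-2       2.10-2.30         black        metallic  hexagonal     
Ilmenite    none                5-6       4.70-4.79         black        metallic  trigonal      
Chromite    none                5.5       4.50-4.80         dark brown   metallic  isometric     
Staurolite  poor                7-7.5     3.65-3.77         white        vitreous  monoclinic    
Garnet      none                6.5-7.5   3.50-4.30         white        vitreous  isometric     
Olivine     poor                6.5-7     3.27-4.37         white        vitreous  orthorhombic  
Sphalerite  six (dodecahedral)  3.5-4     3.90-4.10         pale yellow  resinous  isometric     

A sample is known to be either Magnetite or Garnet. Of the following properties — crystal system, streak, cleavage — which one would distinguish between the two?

streak

Crystal system: both isometric — identical.
Streak: Magnetite black, Garnet white — distinct.
Cleavage: both none — identical.
Of the listed properties, streak is the one that separates them.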